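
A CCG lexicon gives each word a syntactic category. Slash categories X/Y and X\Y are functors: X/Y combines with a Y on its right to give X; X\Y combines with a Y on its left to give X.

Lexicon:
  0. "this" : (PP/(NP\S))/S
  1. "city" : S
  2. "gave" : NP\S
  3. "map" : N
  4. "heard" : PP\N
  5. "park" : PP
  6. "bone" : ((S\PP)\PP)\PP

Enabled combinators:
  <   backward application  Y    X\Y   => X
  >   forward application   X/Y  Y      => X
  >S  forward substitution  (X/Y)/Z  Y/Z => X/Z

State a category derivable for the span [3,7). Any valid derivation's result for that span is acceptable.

[0,7] S   <
  [0,3] PP   >
    [0,2] PP/(NP\S)   >
      [0,1] "this" : (PP/(NP\S))/S
      [1,2] "city" : S
    [2,3] "gave" : NP\S
  [3,7] S\PP   <
    [3,5] PP   <
      [3,4] "map" : N
      [4,5] "heard" : PP\N
    [5,7] (S\PP)\PP   <
      [5,6] "park" : PP
      [6,7] "bone" : ((S\PP)\PP)\PP

S\PP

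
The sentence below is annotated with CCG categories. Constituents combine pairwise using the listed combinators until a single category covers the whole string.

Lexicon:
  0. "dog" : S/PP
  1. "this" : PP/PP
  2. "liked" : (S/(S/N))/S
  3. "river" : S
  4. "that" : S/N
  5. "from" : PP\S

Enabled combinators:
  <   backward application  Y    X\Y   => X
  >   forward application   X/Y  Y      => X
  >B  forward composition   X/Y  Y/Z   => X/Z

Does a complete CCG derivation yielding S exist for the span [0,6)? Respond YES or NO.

YES

[0,6] S   >
  [0,2] S/PP   >B
    [0,1] "dog" : S/PP
    [1,2] "this" : PP/PP
  [2,6] PP   <
    [2,5] S   >
      [2,4] S/(S/N)   >
        [2,3] "liked" : (S/(S/N))/S
        [3,4] "river" : S
      [4,5] "that" : S/N
    [5,6] "from" : PP\S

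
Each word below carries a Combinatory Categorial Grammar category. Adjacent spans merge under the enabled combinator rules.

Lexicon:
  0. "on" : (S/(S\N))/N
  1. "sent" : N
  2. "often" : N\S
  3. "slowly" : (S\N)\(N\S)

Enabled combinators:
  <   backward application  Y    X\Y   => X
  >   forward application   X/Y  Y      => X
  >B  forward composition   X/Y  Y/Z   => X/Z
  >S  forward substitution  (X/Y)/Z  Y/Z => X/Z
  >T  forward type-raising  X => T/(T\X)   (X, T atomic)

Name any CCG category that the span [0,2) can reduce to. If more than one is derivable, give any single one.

S/(S\N)

[0,4] S   >
  [0,2] S/(S\N)   >
    [0,1] "on" : (S/(S\N))/N
    [1,2] "sent" : N
  [2,4] S\N   <
    [2,3] "often" : N\S
    [3,4] "slowly" : (S\N)\(N\S)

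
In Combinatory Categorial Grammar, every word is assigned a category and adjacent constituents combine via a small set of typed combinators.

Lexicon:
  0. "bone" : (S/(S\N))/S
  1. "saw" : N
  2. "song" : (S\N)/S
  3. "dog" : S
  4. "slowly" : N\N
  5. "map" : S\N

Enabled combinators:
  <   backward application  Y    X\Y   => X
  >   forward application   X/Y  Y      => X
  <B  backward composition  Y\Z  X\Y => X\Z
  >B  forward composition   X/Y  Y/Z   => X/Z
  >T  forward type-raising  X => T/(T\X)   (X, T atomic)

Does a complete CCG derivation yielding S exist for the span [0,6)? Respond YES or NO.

YES

[0,6] S   >
  [0,4] S/(S\N)   >
    [0,1] "bone" : (S/(S\N))/S
    [1,4] S   >
      [1,2] S/(S\N)   >T
        [1,2] "saw" : N
      [2,4] S\N   >
        [2,3] "song" : (S\N)/S
        [3,4] "dog" : S
  [4,6] S\N   <B
    [4,5] "slowly" : N\N
    [5,6] "map" : S\N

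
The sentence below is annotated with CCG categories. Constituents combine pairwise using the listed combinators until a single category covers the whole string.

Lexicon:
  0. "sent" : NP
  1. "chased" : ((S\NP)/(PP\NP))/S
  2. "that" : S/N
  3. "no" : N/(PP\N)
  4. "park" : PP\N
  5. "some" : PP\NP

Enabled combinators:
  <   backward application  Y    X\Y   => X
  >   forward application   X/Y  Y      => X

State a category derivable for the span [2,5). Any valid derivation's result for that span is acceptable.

[0,6] S   <
  [0,1] "sent" : NP
  [1,6] S\NP   >
    [1,5] (S\NP)/(PP\NP)   >
      [1,2] "chased" : ((S\NP)/(PP\NP))/S
      [2,5] S   >
        [2,3] "that" : S/N
        [3,5] N   >
          [3,4] "no" : N/(PP\N)
          [4,5] "park" : PP\N
    [5,6] "some" : PP\NP

S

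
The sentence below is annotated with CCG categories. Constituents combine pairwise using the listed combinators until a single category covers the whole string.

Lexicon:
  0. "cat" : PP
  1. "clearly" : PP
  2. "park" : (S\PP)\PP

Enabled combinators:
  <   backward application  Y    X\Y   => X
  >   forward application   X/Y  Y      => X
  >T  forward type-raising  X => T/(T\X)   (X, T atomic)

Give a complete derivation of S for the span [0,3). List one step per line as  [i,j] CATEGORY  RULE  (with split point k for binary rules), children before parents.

[0,3] S   >
  [0,1] S/(S\PP)   >T
    [0,1] "cat" : PP
  [1,3] S\PP   <
    [1,2] "clearly" : PP
    [2,3] "park" : (S\PP)\PP

[0,1] PP  lex  "cat"
[0,1] S/(S\PP)  >T
[1,2] PP  lex  "clearly"
[2,3] (S\PP)\PP  lex  "park"
[1,3] S\PP  <  k=2
[0,3] S  >  k=1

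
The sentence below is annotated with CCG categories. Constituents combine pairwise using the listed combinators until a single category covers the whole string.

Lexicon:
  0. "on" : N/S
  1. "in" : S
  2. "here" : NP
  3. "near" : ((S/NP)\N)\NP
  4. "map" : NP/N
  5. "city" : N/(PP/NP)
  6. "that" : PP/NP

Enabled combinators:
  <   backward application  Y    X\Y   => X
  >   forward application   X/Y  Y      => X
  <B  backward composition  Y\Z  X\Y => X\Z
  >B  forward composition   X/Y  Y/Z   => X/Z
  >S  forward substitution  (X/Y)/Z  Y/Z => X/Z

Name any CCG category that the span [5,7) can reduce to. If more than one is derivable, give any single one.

N

[0,7] S   >
  [0,4] S/NP   <
    [0,2] N   >
      [0,1] "on" : N/S
      [1,2] "in" : S
    [2,4] (S/NP)\N   <
      [2,3] "here" : NP
      [3,4] "near" : ((S/NP)\N)\NP
  [4,7] NP   >
    [4,5] "map" : NP/N
    [5,7] N   >
      [5,6] "city" : N/(PP/NP)
      [6,7] "that" : PP/NP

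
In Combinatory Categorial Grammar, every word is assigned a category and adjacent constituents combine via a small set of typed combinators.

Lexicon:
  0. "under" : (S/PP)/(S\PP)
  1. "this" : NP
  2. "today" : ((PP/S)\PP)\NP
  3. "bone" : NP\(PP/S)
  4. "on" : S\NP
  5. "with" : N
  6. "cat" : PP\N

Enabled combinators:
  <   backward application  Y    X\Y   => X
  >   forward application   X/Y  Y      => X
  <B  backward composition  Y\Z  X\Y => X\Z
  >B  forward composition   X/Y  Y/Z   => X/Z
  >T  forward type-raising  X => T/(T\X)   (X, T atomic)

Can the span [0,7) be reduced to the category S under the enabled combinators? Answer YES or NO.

[0,7] S   >
  [0,5] S/PP   >
    [0,1] "under" : (S/PP)/(S\PP)
    [1,5] S\PP   <B
      [1,4] NP\PP   <B
        [1,3] (PP/S)\PP   <
          [1,2] "this" : NP
          [2,3] "today" : ((PP/S)\PP)\NP
        [3,4] "bone" : NP\(PP/S)
      [4,5] "on" : S\NP
  [5,7] PP   >
    [5,6] PP/(PP\N)   >T
      [5,6] "with" : N
    [6,7] "cat" : PP\N

YES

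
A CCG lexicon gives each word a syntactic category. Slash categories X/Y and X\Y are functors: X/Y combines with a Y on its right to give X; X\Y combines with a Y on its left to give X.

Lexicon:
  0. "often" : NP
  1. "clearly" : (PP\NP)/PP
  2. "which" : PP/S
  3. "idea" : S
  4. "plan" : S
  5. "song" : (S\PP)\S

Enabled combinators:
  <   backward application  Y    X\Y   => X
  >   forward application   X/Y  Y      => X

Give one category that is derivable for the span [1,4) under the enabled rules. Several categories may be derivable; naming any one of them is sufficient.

[0,6] S   <
  [0,4] PP   <
    [0,1] "often" : NP
    [1,4] PP\NP   >
      [1,2] "clearly" : (PP\NP)/PP
      [2,4] PP   >
        [2,3] "which" : PP/S
        [3,4] "idea" : S
  [4,6] S\PP   <
    [4,5] "plan" : S
    [5,6] "song" : (S\PP)\S

PP\NP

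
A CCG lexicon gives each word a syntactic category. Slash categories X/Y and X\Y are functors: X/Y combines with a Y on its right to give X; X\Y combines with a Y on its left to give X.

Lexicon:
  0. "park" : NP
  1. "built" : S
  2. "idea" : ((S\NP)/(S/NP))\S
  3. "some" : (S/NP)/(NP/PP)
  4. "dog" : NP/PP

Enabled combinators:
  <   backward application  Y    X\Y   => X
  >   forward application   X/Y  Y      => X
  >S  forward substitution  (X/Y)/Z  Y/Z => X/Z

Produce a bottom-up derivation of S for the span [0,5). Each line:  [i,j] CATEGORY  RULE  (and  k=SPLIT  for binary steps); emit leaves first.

[0,1] NP  lex  "park"
[1,2] S  lex  "built"
[2,3] ((S\NP)/(S/NP))\S  lex  "idea"
[1,3] (S\NP)/(S/NP)  <  k=2
[3,4] (S/NP)/(NP/PP)  lex  "some"
[4,5] NP/PP  lex  "dog"
[3,5] S/NP  >  k=4
[1,5] S\NP  >  k=3
[0,5] S  <  k=1

[0,5] S   <
  [0,1] "park" : NP
  [1,5] S\NP   >
    [1,3] (S\NP)/(S/NP)   <
      [1,2] "built" : S
      [2,3] "idea" : ((S\NP)/(S/NP))\S
    [3,5] S/NP   >
      [3,4] "some" : (S/NP)/(NP/PP)
      [4,5] "dog" : NP/PP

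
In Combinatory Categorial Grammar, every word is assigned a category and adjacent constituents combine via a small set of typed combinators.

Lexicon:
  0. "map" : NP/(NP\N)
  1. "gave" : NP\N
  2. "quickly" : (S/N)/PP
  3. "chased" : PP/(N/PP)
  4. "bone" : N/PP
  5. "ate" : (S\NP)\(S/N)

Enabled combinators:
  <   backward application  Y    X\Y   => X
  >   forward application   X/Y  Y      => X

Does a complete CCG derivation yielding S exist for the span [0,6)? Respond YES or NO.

[0,6] S   <
  [0,2] NP   >
    [0,1] "map" : NP/(NP\N)
    [1,2] "gave" : NP\N
  [2,6] S\NP   <
    [2,5] S/N   >
      [2,3] "quickly" : (S/N)/PP
      [3,5] PP   >
        [3,4] "chased" : PP/(N/PP)
        [4,5] "bone" : N/PP
    [5,6] "ate" : (S\NP)\(S/N)

YES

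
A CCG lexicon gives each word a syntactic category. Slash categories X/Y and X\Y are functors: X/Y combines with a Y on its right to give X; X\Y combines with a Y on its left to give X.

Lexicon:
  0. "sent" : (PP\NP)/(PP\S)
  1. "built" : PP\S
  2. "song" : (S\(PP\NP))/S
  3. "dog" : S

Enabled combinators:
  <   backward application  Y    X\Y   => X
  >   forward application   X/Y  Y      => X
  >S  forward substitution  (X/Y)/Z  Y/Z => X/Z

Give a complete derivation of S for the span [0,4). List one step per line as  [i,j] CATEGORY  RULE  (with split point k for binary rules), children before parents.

[0,1] (PP\NP)/(PP\S)  lex  "sent"
[1,2] PP\S  lex  "built"
[0,2] PP\NP  >  k=1
[2,3] (S\(PP\NP))/S  lex  "song"
[3,4] S  lex  "dog"
[2,4] S\(PP\NP)  >  k=3
[0,4] S  <  k=2

[0,4] S   <
  [0,2] PP\NP   >
    [0,1] "sent" : (PP\NP)/(PP\S)
    [1,2] "built" : PP\S
  [2,4] S\(PP\NP)   >
    [2,3] "song" : (S\(PP\NP))/S
    [3,4] "dog" : S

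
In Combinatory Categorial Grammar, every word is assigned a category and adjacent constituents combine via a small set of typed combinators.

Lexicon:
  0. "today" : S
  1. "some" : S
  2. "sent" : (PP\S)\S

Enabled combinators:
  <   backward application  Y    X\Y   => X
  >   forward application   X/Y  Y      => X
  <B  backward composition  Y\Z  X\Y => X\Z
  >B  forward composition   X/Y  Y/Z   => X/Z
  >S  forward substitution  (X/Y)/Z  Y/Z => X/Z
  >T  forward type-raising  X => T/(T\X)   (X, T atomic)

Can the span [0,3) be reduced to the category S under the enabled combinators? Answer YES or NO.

NO

S S (PP\S)\S
CKY chart[0,3] = {N/(N\PP), NP/(NP\PP), PP, PP/(PP\PP), S/(S\PP)}; S ∉ chart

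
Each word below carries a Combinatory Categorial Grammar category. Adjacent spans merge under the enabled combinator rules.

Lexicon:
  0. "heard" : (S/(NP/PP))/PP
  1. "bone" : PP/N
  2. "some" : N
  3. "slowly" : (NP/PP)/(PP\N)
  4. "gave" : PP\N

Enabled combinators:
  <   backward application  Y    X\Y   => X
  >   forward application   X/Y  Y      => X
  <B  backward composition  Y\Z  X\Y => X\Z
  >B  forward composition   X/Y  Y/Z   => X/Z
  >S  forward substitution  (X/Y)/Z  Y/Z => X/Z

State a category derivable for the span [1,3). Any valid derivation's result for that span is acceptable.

PP

[0,5] S   >
  [0,3] S/(NP/PP)   >
    [0,1] "heard" : (S/(NP/PP))/PP
    [1,3] PP   >
      [1,2] "bone" : PP/N
      [2,3] "some" : N
  [3,5] NP/PP   >
    [3,4] "slowly" : (NP/PP)/(PP\N)
    [4,5] "gave" : PP\N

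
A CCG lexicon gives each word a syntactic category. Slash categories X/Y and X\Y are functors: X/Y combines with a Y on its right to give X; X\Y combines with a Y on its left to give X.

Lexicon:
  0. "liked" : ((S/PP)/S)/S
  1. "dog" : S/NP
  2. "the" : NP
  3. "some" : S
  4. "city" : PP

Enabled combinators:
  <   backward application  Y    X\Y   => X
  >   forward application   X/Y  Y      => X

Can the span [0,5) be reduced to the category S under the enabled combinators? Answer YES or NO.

[0,5] S   >
  [0,4] S/PP   >
    [0,3] (S/PP)/S   >
      [0,1] "liked" : ((S/PP)/S)/S
      [1,3] S   >
        [1,2] "dog" : S/NP
        [2,3] "the" : NP
    [3,4] "some" : S
  [4,5] "city" : PP

YES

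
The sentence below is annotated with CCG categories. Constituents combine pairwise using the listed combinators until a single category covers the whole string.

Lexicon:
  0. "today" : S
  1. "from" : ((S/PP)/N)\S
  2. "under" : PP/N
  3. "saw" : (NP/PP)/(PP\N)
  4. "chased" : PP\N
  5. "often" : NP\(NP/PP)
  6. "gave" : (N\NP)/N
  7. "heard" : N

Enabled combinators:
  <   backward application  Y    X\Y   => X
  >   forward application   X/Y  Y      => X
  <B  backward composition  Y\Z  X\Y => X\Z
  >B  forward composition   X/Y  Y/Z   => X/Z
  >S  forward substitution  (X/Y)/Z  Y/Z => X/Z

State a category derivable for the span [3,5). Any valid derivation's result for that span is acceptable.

[0,8] S   >
  [0,3] S/N   >S
    [0,2] (S/PP)/N   <
      [0,1] "today" : S
      [1,2] "from" : ((S/PP)/N)\S
    [2,3] "under" : PP/N
  [3,8] N   <
    [3,6] NP   <
      [3,5] NP/PP   >
        [3,4] "saw" : (NP/PP)/(PP\N)
        [4,5] "chased" : PP\N
      [5,6] "often" : NP\(NP/PP)
    [6,8] N\NP   >
      [6,7] "gave" : (N\NP)/N
      [7,8] "heard" : N

NP/PP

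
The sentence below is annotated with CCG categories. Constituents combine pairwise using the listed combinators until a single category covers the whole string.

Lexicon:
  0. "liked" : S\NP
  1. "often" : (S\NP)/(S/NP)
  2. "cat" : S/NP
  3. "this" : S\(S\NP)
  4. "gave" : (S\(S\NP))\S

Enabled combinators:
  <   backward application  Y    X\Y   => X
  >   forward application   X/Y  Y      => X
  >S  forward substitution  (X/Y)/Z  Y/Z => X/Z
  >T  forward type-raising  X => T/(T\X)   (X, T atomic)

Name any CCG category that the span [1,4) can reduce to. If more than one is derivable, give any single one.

S

[0,5] S   <
  [0,1] "liked" : S\NP
  [1,5] S\(S\NP)   <
    [1,4] S   <
      [1,3] S\NP   >
        [1,2] "often" : (S\NP)/(S/NP)
        [2,3] "cat" : S/NP
      [3,4] "this" : S\(S\NP)
    [4,5] "gave" : (S\(S\NP))\S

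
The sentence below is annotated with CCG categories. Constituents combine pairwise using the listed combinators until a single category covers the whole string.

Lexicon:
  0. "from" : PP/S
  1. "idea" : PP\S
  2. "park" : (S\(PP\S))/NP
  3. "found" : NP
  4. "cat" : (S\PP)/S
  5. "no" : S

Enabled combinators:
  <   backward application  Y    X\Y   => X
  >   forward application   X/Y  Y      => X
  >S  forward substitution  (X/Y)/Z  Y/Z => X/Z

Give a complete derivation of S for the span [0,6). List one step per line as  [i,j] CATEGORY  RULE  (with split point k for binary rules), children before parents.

[0,6] S   <
  [0,4] PP   >
    [0,1] "from" : PP/S
    [1,4] S   <
      [1,2] "idea" : PP\S
      [2,4] S\(PP\S)   >
        [2,3] "park" : (S\(PP\S))/NP
        [3,4] "found" : NP
  [4,6] S\PP   >
    [4,5] "cat" : (S\PP)/S
    [5,6] "no" : S

[0,1] PP/S  lex  "from"
[1,2] PP\S  lex  "idea"
[2,3] (S\(PP\S))/NP  lex  "park"
[3,4] NP  lex  "found"
[2,4] S\(PP\S)  >  k=3
[1,4] S  <  k=2
[0,4] PP  >  k=1
[4,5] (S\PP)/S  lex  "cat"
[5,6] S  lex  "no"
[4,6] S\PP  >  k=5
[0,6] S  <  k=4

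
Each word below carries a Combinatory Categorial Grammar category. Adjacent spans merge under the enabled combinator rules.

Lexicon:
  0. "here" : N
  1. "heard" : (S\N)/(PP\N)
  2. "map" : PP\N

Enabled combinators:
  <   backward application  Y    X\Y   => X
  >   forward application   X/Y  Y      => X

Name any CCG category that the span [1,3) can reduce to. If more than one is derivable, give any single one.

S\N

[0,3] S   <
  [0,1] "here" : N
  [1,3] S\N   >
    [1,2] "heard" : (S\N)/(PP\N)
    [2,3] "map" : PP\N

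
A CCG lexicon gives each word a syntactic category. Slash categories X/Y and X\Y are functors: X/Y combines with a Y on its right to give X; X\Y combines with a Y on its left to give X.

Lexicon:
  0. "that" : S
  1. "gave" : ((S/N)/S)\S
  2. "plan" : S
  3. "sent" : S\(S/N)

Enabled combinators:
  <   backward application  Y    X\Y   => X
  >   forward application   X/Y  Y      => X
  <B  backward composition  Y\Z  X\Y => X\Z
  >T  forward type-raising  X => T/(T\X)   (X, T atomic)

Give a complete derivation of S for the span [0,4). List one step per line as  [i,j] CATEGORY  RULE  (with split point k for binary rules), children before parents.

[0,1] S  lex  "that"
[1,2] ((S/N)/S)\S  lex  "gave"
[0,2] (S/N)/S  <  k=1
[2,3] S  lex  "plan"
[0,3] S/N  >  k=2
[3,4] S\(S/N)  lex  "sent"
[0,4] S  <  k=3

[0,4] S   <
  [0,3] S/N   >
    [0,2] (S/N)/S   <
      [0,1] "that" : S
      [1,2] "gave" : ((S/N)/S)\S
    [2,3] "plan" : S
  [3,4] "sent" : S\(S/N)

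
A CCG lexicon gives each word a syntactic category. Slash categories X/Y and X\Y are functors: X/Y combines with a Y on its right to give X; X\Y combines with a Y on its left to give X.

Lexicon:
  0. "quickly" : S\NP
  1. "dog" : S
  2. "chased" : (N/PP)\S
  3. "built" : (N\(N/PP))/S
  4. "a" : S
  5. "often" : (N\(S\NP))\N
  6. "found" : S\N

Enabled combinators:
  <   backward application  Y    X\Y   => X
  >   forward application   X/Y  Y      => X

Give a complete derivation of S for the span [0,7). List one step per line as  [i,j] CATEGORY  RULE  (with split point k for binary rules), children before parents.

[0,7] S   <
  [0,6] N   <
    [0,1] "quickly" : S\NP
    [1,6] N\(S\NP)   <
      [1,5] N   <
        [1,3] N/PP   <
          [1,2] "dog" : S
          [2,3] "chased" : (N/PP)\S
        [3,5] N\(N/PP)   >
          [3,4] "built" : (N\(N/PP))/S
          [4,5] "a" : S
      [5,6] "often" : (N\(S\NP))\N
  [6,7] "found" : S\N

[0,1] S\NP  lex  "quickly"
[1,2] S  lex  "dog"
[2,3] (N/PP)\S  lex  "chased"
[1,3] N/PP  <  k=2
[3,4] (N\(N/PP))/S  lex  "built"
[4,5] S  lex  "a"
[3,5] N\(N/PP)  >  k=4
[1,5] N  <  k=3
[5,6] (N\(S\NP))\N  lex  "often"
[1,6] N\(S\NP)  <  k=5
[0,6] N  <  k=1
[6,7] S\N  lex  "found"
[0,7] S  <  k=6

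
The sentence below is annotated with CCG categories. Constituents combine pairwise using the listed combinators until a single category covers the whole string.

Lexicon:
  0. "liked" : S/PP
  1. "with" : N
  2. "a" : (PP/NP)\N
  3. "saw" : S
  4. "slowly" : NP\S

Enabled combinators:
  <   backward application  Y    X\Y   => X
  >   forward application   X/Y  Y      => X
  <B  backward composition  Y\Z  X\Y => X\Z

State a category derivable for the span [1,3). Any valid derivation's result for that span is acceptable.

PP/NP

[0,5] S   >
  [0,1] "liked" : S/PP
  [1,5] PP   >
    [1,3] PP/NP   <
      [1,2] "with" : N
      [2,3] "a" : (PP/NP)\N
    [3,5] NP   <
      [3,4] "saw" : S
      [4,5] "slowly" : NP\S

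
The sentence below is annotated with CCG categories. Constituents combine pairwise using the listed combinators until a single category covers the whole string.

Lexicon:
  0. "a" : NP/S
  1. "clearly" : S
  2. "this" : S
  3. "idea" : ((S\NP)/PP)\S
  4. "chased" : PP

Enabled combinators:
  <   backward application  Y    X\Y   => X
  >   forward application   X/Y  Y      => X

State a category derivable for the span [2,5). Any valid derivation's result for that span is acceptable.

[0,5] S   <
  [0,2] NP   >
    [0,1] "a" : NP/S
    [1,2] "clearly" : S
  [2,5] S\NP   >
    [2,4] (S\NP)/PP   <
      [2,3] "this" : S
      [3,4] "idea" : ((S\NP)/PP)\S
    [4,5] "chased" : PP

S\NP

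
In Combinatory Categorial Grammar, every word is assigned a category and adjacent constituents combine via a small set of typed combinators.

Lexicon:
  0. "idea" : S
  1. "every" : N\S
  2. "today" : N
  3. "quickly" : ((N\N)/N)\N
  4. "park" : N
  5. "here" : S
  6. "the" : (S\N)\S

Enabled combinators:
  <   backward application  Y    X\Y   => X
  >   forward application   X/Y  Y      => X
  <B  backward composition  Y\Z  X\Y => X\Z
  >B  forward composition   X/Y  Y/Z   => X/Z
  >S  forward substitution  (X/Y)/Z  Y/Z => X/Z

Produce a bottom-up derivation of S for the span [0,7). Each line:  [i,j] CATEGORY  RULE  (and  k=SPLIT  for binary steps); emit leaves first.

[0,1] S  lex  "idea"
[1,2] N\S  lex  "every"
[2,3] N  lex  "today"
[3,4] ((N\N)/N)\N  lex  "quickly"
[2,4] (N\N)/N  <  k=3
[4,5] N  lex  "park"
[2,5] N\N  >  k=4
[1,5] N\S  <B  k=2
[0,5] N  <  k=1
[5,6] S  lex  "here"
[6,7] (S\N)\S  lex  "the"
[5,7] S\N  <  k=6
[0,7] S  <  k=5

[0,7] S   <
  [0,5] N   <
    [0,1] "idea" : S
    [1,5] N\S   <B
      [1,2] "every" : N\S
      [2,5] N\N   >
        [2,4] (N\N)/N   <
          [2,3] "today" : N
          [3,4] "quickly" : ((N\N)/N)\N
        [4,5] "park" : N
  [5,7] S\N   <
    [5,6] "here" : S
    [6,7] "the" : (S\N)\S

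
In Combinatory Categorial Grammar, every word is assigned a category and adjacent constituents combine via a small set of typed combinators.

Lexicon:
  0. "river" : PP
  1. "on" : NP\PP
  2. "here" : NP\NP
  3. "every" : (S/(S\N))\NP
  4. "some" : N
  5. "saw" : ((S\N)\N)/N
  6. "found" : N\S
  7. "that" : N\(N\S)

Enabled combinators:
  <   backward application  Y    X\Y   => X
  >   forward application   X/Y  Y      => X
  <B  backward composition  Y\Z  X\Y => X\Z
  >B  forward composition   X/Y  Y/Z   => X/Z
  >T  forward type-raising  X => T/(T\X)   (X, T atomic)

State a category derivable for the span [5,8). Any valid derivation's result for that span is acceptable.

(S\N)\N

[0,8] S   >
  [0,4] S/(S\N)   <
    [0,3] NP   <
      [0,1] "river" : PP
      [1,3] NP\PP   <B
        [1,2] "on" : NP\PP
        [2,3] "here" : NP\NP
    [3,4] "every" : (S/(S\N))\NP
  [4,8] S\N   <
    [4,5] "some" : N
    [5,8] (S\N)\N   >
      [5,6] "saw" : ((S\N)\N)/N
      [6,8] N   <
        [6,7] "found" : N\S
        [7,8] "that" : N\(N\S)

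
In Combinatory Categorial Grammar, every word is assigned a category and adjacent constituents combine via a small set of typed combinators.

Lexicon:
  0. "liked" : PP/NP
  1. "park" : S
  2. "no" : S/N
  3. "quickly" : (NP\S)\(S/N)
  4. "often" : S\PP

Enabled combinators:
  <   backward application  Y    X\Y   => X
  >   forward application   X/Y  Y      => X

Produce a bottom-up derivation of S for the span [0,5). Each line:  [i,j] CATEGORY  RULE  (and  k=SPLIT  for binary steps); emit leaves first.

[0,1] PP/NP  lex  "liked"
[1,2] S  lex  "park"
[2,3] S/N  lex  "no"
[3,4] (NP\S)\(S/N)  lex  "quickly"
[2,4] NP\S  <  k=3
[1,4] NP  <  k=2
[0,4] PP  >  k=1
[4,5] S\PP  lex  "often"
[0,5] S  <  k=4

[0,5] S   <
  [0,4] PP   >
    [0,1] "liked" : PP/NP
    [1,4] NP   <
      [1,2] "park" : S
      [2,4] NP\S   <
        [2,3] "no" : S/N
        [3,4] "quickly" : (NP\S)\(S/N)
  [4,5] "often" : S\PP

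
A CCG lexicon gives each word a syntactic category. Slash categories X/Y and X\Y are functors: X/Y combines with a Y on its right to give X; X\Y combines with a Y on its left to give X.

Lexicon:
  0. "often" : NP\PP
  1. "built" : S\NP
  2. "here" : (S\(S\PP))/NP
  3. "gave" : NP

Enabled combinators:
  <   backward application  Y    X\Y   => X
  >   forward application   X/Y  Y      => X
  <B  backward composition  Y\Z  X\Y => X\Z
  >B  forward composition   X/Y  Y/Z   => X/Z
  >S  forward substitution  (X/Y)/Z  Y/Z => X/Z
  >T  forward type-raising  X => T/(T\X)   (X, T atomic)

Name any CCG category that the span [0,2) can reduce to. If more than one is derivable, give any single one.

[0,4] S   <
  [0,2] S\PP   <B
    [0,1] "often" : NP\PP
    [1,2] "built" : S\NP
  [2,4] S\(S\PP)   >
    [2,3] "here" : (S\(S\PP))/NP
    [3,4] "gave" : NP

S\PP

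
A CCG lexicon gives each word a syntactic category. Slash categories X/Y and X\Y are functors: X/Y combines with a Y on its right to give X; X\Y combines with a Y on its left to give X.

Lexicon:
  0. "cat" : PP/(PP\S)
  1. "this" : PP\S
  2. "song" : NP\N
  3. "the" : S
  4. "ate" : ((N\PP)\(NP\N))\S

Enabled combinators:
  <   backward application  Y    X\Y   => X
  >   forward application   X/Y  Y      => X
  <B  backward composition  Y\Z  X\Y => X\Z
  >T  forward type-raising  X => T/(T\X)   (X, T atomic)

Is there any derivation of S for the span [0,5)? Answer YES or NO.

NO

PP/(PP\S) PP\S NP\N S ((N\PP)\(NP\N))\S
CKY chart[0,5] = {N, N/(N\N), NP/(NP\N), PP/(PP\N), S/(S\N)}; S ∉ chart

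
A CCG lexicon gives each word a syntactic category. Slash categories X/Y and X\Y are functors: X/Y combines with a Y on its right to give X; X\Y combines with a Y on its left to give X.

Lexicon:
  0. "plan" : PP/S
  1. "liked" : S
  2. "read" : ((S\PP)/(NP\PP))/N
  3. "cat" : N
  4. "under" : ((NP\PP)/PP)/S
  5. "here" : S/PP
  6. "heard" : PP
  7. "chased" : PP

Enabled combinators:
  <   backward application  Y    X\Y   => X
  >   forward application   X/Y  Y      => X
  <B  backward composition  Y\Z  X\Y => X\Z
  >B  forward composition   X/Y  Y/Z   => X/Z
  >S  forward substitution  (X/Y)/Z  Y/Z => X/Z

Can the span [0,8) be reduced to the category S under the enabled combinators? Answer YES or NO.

YES

[0,8] S   <
  [0,2] PP   >
    [0,1] "plan" : PP/S
    [1,2] "liked" : S
  [2,8] S\PP   >
    [2,4] (S\PP)/(NP\PP)   >
      [2,3] "read" : ((S\PP)/(NP\PP))/N
      [3,4] "cat" : N
    [4,8] NP\PP   >
      [4,7] (NP\PP)/PP   >
        [4,5] "under" : ((NP\PP)/PP)/S
        [5,7] S   >
          [5,6] "here" : S/PP
          [6,7] "heard" : PP
      [7,8] "chased" : PP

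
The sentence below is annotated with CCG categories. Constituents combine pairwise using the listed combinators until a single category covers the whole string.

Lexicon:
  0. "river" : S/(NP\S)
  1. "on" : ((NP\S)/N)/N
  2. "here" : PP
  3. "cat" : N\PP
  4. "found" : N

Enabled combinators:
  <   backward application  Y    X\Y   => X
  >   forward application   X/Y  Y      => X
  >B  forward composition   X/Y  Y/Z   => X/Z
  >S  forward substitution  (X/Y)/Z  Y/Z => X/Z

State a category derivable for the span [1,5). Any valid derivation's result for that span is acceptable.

NP\S

[0,5] S   >
  [0,1] "river" : S/(NP\S)
  [1,5] NP\S   >
    [1,4] (NP\S)/N   >
      [1,2] "on" : ((NP\S)/N)/N
      [2,4] N   <
        [2,3] "here" : PP
        [3,4] "cat" : N\PP
    [4,5] "found" : N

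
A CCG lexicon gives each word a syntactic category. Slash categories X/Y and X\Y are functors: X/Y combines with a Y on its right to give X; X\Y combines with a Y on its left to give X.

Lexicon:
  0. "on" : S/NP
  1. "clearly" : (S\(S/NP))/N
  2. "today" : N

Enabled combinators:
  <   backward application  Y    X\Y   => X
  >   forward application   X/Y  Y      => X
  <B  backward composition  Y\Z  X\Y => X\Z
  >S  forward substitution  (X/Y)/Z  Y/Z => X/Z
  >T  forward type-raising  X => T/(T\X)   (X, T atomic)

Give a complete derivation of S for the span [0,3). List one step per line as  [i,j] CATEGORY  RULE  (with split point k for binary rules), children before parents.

[0,3] S   <
  [0,1] "on" : S/NP
  [1,3] S\(S/NP)   >
    [1,2] "clearly" : (S\(S/NP))/N
    [2,3] "today" : N

[0,1] S/NP  lex  "on"
[1,2] (S\(S/NP))/N  lex  "clearly"
[2,3] N  lex  "today"
[1,3] S\(S/NP)  >  k=2
[0,3] S  <  k=1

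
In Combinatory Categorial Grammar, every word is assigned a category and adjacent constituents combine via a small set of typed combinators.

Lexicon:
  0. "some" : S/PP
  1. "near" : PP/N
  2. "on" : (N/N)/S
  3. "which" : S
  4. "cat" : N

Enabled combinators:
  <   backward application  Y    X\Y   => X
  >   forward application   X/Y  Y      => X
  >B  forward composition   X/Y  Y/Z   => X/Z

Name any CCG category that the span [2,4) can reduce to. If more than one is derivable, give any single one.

[0,5] S   >
  [0,4] S/N   >B
    [0,2] S/N   >B
      [0,1] "some" : S/PP
      [1,2] "near" : PP/N
    [2,4] N/N   >
      [2,3] "on" : (N/N)/S
      [3,4] "which" : S
  [4,5] "cat" : N

N/N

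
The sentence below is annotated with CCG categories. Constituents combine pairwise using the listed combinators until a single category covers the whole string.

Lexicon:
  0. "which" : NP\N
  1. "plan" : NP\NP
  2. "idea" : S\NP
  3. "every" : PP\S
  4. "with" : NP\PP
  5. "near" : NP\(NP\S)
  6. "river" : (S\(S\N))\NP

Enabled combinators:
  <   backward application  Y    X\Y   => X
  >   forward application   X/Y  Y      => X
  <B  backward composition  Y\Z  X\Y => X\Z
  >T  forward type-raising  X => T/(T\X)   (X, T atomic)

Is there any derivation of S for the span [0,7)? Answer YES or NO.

YES

[0,7] S   <
  [0,3] S\N   <B
    [0,1] "which" : NP\N
    [1,3] S\NP   <B
      [1,2] "plan" : NP\NP
      [2,3] "idea" : S\NP
  [3,7] S\(S\N)   <
    [3,6] NP   <
      [3,5] NP\S   <B
        [3,4] "every" : PP\S
        [4,5] "with" : NP\PP
      [5,6] "near" : NP\(NP\S)
    [6,7] "river" : (S\(S\N))\NP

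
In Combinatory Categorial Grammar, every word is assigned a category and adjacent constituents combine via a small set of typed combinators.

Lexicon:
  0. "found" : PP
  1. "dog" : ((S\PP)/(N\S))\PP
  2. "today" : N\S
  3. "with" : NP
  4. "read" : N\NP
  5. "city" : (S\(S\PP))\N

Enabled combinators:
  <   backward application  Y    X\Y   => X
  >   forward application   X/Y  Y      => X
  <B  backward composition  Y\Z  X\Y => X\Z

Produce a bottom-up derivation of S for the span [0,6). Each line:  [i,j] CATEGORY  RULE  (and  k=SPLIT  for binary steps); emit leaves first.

[0,6] S   <
  [0,3] S\PP   >
    [0,2] (S\PP)/(N\S)   <
      [0,1] "found" : PP
      [1,2] "dog" : ((S\PP)/(N\S))\PP
    [2,3] "today" : N\S
  [3,6] S\(S\PP)   <
    [3,5] N   <
      [3,4] "with" : NP
      [4,5] "read" : N\NP
    [5,6] "city" : (S\(S\PP))\N

[0,1] PP  lex  "found"
[1,2] ((S\PP)/(N\S))\PP  lex  "dog"
[0,2] (S\PP)/(N\S)  <  k=1
[2,3] N\S  lex  "today"
[0,3] S\PP  >  k=2
[3,4] NP  lex  "with"
[4,5] N\NP  lex  "read"
[3,5] N  <  k=4
[5,6] (S\(S\PP))\N  lex  "city"
[3,6] S\(S\PP)  <  k=5
[0,6] S  <  k=3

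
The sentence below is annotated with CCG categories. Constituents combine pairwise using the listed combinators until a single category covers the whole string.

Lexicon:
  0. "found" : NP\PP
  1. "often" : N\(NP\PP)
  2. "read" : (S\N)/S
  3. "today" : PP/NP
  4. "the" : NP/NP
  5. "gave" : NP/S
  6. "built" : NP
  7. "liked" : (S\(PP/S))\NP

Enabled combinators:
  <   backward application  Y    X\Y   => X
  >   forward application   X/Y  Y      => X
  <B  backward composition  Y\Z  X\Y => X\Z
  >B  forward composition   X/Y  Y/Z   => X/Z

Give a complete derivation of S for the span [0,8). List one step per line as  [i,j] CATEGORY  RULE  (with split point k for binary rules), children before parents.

[0,8] S   <
  [0,2] N   <
    [0,1] "found" : NP\PP
    [1,2] "often" : N\(NP\PP)
  [2,8] S\N   >
    [2,3] "read" : (S\N)/S
    [3,8] S   <
      [3,6] PP/S   >B
        [3,5] PP/NP   >B
          [3,4] "today" : PP/NP
          [4,5] "the" : NP/NP
        [5,6] "gave" : NP/S
      [6,8] S\(PP/S)   <
        [6,7] "built" : NP
        [7,8] "liked" : (S\(PP/S))\NP

[0,1] NP\PP  lex  "found"
[1,2] N\(NP\PP)  lex  "often"
[0,2] N  <  k=1
[2,3] (S\N)/S  lex  "read"
[3,4] PP/NP  lex  "today"
[4,5] NP/NP  lex  "the"
[3,5] PP/NP  >B  k=4
[5,6] NP/S  lex  "gave"
[3,6] PP/S  >B  k=5
[6,7] NP  lex  "built"
[7,8] (S\(PP/S))\NP  lex  "liked"
[6,8] S\(PP/S)  <  k=7
[3,8] S  <  k=6
[2,8] S\N  >  k=3
[0,8] S  <  k=2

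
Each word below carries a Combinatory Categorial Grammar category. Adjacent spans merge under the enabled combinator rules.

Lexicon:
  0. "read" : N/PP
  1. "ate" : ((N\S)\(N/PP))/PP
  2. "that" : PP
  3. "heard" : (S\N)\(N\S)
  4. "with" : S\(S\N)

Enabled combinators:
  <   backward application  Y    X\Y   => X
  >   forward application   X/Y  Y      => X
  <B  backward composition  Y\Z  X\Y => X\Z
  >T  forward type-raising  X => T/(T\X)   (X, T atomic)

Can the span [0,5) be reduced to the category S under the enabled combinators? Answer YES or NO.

[0,5] S   <
  [0,4] S\N   <
    [0,3] N\S   <
      [0,1] "read" : N/PP
      [1,3] (N\S)\(N/PP)   >
        [1,2] "ate" : ((N\S)\(N/PP))/PP
        [2,3] "that" : PP
    [3,4] "heard" : (S\N)\(N\S)
  [4,5] "with" : S\(S\N)

YES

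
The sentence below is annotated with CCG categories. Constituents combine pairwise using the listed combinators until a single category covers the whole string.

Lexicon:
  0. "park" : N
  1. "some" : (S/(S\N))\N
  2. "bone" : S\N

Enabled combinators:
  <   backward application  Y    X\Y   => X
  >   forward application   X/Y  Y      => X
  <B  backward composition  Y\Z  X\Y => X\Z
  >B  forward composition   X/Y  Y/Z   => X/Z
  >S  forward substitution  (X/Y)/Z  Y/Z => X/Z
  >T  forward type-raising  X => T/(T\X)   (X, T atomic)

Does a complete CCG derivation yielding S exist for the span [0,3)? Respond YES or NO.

YES

[0,3] S   >
  [0,2] S/(S\N)   <
    [0,1] "park" : N
    [1,2] "some" : (S/(S\N))\N
  [2,3] "bone" : S\N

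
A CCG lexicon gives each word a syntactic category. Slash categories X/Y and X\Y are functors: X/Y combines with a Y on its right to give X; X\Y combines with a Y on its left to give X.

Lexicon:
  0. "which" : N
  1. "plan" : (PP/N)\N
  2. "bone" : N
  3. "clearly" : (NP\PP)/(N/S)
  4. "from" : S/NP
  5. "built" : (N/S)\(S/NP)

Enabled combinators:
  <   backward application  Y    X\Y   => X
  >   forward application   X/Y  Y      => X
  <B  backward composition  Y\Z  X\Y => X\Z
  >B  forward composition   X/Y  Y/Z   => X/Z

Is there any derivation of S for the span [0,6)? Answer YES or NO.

N (PP/N)\N N (NP\PP)/(N/S) S/NP (N/S)\(S/NP)
CKY chart[0,6] = {NP}; S ∉ chart

NO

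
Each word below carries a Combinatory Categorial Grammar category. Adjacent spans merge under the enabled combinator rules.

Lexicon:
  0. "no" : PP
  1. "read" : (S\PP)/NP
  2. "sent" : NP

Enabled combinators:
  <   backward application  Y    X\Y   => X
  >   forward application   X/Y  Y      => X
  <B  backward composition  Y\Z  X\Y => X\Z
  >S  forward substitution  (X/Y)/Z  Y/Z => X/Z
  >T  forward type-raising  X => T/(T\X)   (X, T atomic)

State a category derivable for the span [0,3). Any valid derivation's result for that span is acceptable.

S

[0,3] S   >
  [0,1] S/(S\PP)   >T
    [0,1] "no" : PP
  [1,3] S\PP   >
    [1,2] "read" : (S\PP)/NP
    [2,3] "sent" : NP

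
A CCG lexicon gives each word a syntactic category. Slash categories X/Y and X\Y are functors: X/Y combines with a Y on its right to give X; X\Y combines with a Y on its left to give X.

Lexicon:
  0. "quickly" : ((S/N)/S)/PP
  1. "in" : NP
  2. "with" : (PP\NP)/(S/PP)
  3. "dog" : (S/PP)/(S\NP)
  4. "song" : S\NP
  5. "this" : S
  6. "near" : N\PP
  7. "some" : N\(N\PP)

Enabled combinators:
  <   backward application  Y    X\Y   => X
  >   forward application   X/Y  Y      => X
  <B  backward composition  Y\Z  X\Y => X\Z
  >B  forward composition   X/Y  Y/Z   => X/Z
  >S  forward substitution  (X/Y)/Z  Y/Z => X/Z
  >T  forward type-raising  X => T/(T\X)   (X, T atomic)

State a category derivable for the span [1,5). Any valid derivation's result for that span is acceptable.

[0,8] S   >
  [0,6] S/N   >
    [0,5] (S/N)/S   >
      [0,1] "quickly" : ((S/N)/S)/PP
      [1,5] PP   <
        [1,2] "in" : NP
        [2,5] PP\NP   >
          [2,3] "with" : (PP\NP)/(S/PP)
          [3,5] S/PP   >
            [3,4] "dog" : (S/PP)/(S\NP)
            [4,5] "song" : S\NP
    [5,6] "this" : S
  [6,8] N   <
    [6,7] "near" : N\PP
    [7,8] "some" : N\(N\PP)

PP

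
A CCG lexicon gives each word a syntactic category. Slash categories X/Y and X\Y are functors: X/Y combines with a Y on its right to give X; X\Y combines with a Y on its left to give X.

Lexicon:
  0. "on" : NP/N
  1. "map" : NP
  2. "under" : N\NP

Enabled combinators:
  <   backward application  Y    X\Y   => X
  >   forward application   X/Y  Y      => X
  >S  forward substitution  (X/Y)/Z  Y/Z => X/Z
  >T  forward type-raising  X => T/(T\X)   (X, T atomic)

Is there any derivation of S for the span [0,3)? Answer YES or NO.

NP/N NP N\NP
CKY chart[0,3] = {N/(N\NP), NP, NP/(NP\NP), PP/(PP\NP), S/(S\NP)}; S ∉ chart

NO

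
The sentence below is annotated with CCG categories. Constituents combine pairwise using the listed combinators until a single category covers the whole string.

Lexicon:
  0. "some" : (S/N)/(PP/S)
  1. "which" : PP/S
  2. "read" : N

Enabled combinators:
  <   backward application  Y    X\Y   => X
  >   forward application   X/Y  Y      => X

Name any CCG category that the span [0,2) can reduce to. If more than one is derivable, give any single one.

[0,3] S   >
  [0,2] S/N   >
    [0,1] "some" : (S/N)/(PP/S)
    [1,2] "which" : PP/S
  [2,3] "read" : N

S/N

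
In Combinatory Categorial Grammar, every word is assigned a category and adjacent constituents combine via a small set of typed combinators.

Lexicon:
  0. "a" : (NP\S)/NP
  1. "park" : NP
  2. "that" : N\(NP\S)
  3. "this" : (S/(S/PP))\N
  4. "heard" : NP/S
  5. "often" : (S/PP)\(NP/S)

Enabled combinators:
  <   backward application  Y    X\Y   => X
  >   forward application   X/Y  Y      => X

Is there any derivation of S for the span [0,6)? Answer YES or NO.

[0,6] S   >
  [0,4] S/(S/PP)   <
    [0,3] N   <
      [0,2] NP\S   >
        [0,1] "a" : (NP\S)/NP
        [1,2] "park" : NP
      [2,3] "that" : N\(NP\S)
    [3,4] "this" : (S/(S/PP))\N
  [4,6] S/PP   <
    [4,5] "heard" : NP/S
    [5,6] "often" : (S/PP)\(NP/S)

YES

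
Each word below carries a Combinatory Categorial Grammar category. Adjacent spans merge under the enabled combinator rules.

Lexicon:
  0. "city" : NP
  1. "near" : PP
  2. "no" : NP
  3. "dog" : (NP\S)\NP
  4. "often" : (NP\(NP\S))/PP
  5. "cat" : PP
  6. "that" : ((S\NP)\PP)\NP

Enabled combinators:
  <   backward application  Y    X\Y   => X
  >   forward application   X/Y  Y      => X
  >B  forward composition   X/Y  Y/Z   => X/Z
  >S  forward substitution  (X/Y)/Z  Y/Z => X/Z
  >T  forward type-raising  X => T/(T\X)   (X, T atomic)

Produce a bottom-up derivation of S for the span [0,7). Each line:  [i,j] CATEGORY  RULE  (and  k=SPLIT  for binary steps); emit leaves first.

[0,1] NP  lex  "city"
[0,1] S/(S\NP)  >T
[1,2] PP  lex  "near"
[2,3] NP  lex  "no"
[3,4] (NP\S)\NP  lex  "dog"
[2,4] NP\S  <  k=3
[4,5] (NP\(NP\S))/PP  lex  "often"
[5,6] PP  lex  "cat"
[4,6] NP\(NP\S)  >  k=5
[2,6] NP  <  k=4
[6,7] ((S\NP)\PP)\NP  lex  "that"
[2,7] (S\NP)\PP  <  k=6
[1,7] S\NP  <  k=2
[0,7] S  >  k=1

[0,7] S   >
  [0,1] S/(S\NP)   >T
    [0,1] "city" : NP
  [1,7] S\NP   <
    [1,2] "near" : PP
    [2,7] (S\NP)\PP   <
      [2,6] NP   <
        [2,4] NP\S   <
          [2,3] "no" : NP
          [3,4] "dog" : (NP\S)\NP
        [4,6] NP\(NP\S)   >
          [4,5] "often" : (NP\(NP\S))/PP
          [5,6] "cat" : PP
      [6,7] "that" : ((S\NP)\PP)\NP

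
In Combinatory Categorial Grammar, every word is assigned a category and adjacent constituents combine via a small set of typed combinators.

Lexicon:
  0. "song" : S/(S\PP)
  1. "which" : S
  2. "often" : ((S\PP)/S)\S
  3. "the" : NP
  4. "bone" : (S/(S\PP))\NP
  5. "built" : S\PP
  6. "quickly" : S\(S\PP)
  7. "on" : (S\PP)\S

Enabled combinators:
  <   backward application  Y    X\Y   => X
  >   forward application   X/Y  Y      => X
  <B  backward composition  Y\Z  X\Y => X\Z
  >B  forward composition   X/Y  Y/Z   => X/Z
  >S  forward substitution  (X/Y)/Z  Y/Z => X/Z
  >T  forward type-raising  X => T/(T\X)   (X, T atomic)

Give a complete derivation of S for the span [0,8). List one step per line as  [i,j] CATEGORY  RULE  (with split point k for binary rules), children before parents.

[0,1] S/(S\PP)  lex  "song"
[1,2] S  lex  "which"
[2,3] ((S\PP)/S)\S  lex  "often"
[1,3] (S\PP)/S  <  k=2
[3,4] NP  lex  "the"
[4,5] (S/(S\PP))\NP  lex  "bone"
[3,5] S/(S\PP)  <  k=4
[5,6] S\PP  lex  "built"
[3,6] S  >  k=5
[1,6] S\PP  >  k=3
[6,7] S\(S\PP)  lex  "quickly"
[1,7] S  <  k=6
[7,8] (S\PP)\S  lex  "on"
[1,8] S\PP  <  k=7
[0,8] S  >  k=1

[0,8] S   >
  [0,1] "song" : S/(S\PP)
  [1,8] S\PP   <
    [1,7] S   <
      [1,6] S\PP   >
        [1,3] (S\PP)/S   <
          [1,2] "which" : S
          [2,3] "often" : ((S\PP)/S)\S
        [3,6] S   >
          [3,5] S/(S\PP)   <
            [3,4] "the" : NP
            [4,5] "bone" : (S/(S\PP))\NP
          [5,6] "built" : S\PP
      [6,7] "quickly" : S\(S\PP)
    [7,8] "on" : (S\PP)\S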